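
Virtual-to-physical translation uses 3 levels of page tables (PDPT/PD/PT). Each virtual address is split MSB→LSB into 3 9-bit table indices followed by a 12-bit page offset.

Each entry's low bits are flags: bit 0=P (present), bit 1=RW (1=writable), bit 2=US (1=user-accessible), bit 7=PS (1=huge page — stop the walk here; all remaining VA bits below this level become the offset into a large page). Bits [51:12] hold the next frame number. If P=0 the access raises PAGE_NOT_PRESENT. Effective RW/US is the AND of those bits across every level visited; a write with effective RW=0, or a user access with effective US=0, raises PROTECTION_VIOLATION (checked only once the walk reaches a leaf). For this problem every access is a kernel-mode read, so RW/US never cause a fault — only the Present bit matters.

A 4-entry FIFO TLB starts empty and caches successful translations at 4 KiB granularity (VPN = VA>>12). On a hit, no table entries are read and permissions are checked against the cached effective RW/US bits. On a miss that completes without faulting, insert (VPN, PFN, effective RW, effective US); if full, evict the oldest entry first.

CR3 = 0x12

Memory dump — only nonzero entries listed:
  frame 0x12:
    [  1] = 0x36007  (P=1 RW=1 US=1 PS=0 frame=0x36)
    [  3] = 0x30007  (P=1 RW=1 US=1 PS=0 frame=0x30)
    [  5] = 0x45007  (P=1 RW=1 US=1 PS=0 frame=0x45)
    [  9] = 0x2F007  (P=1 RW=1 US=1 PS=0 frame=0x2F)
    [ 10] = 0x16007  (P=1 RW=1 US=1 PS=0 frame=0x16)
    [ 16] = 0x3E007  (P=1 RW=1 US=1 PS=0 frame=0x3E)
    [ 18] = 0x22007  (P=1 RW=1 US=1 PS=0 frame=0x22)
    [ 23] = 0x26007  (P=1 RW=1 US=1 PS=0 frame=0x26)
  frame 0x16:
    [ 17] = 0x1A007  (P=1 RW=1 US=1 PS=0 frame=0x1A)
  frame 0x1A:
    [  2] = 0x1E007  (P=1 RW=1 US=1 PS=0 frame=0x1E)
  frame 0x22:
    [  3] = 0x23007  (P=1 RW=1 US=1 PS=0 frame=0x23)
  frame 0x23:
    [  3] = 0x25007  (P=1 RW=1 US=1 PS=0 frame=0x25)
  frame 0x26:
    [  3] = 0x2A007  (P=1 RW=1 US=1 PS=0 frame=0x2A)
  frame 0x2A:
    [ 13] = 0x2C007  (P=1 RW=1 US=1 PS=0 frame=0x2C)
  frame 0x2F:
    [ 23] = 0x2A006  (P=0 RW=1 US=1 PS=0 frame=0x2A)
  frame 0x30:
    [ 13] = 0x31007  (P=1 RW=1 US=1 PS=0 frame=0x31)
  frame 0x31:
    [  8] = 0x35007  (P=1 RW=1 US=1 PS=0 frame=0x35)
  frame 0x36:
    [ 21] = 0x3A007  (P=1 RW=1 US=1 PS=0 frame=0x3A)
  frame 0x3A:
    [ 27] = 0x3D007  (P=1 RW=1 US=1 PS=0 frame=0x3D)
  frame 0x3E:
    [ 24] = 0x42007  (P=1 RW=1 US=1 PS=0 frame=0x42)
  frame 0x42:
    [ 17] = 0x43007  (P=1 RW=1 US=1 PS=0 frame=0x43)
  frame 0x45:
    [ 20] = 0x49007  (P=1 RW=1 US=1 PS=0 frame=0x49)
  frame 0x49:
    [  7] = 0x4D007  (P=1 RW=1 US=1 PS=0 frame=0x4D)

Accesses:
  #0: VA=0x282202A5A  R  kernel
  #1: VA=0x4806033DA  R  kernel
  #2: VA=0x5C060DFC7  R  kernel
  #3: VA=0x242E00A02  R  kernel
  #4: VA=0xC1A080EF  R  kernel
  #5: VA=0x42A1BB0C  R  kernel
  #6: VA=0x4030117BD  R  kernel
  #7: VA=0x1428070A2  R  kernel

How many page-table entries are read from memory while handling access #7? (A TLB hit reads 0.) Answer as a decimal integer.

Per-access translation:
#0 VA=0x282202A5A (r,kernel):
  L0 @0x12[10] → 0x16007  P=1,RW=1,US=1,PS=0
  L1 @0x16[17] → 0x1A007  P=1,RW=1,US=1,PS=0
  L2 @0x1A[2] → 0x1E007  P=1,RW=1,US=1,PS=0
  ⇒ phys 0x1EA5A  [3 reads]
#1 VA=0x4806033DA (r,kernel):
  L0 @0x12[18] → 0x22007  P=1,RW=1,US=1,PS=0
  L1 @0x22[3] → 0x23007  P=1,RW=1,US=1,PS=0
  L2 @0x23[3] → 0x25007  P=1,RW=1,US=1,PS=0
  ⇒ phys 0x253DA  [3 reads]
#2 VA=0x5C060DFC7 (r,kernel):
  L0 @0x12[23] → 0x26007  P=1,RW=1,US=1,PS=0
  L1 @0x26[3] → 0x2A007  P=1,RW=1,US=1,PS=0
  L2 @0x2A[13] → 0x2C007  P=1,RW=1,US=1,PS=0
  ⇒ phys 0x2CFC7  [3 reads]
#3 VA=0x242E00A02 (r,kernel):
  L0 @0x12[9] → 0x2F007  P=1,RW=1,US=1,PS=0
  L1 @0x2F[23] → 0x2A006  P=0,RW=1,US=1,PS=0
  ✗ PAGE_NOT_PRESENT  [2 reads]
#4 VA=0xC1A080EF (r,kernel):
  L0 @0x12[3] → 0x30007  P=1,RW=1,US=1,PS=0
  L1 @0x30[13] → 0x31007  P=1,RW=1,US=1,PS=0
  L2 @0x31[8] → 0x35007  P=1,RW=1,US=1,PS=0
  ⇒ phys 0x350EF  [3 reads]
#5 VA=0x42A1BB0C (r,kernel):
  L0 @0x12[1] → 0x36007  P=1,RW=1,US=1,PS=0
  L1 @0x36[21] → 0x3A007  P=1,RW=1,US=1,PS=0
  L2 @0x3A[27] → 0x3D007  P=1,RW=1,US=1,PS=0
  ⇒ phys 0x3DB0C  [3 reads]
#6 VA=0x4030117BD (r,kernel):
  L0 @0x12[16] → 0x3E007  P=1,RW=1,US=1,PS=0
  L1 @0x3E[24] → 0x42007  P=1,RW=1,US=1,PS=0
  L2 @0x42[17] → 0x43007  P=1,RW=1,US=1,PS=0
  ⇒ phys 0x437BD  [3 reads]
#7 VA=0x1428070A2 (r,kernel):
  L0 @0x12[5] → 0x45007  P=1,RW=1,US=1,PS=0
  L1 @0x45[20] → 0x49007  P=1,RW=1,US=1,PS=0
  L2 @0x49[7] → 0x4D007  P=1,RW=1,US=1,PS=0
  ⇒ phys 0x4D0A2  [3 reads]

Entries read for #7: 3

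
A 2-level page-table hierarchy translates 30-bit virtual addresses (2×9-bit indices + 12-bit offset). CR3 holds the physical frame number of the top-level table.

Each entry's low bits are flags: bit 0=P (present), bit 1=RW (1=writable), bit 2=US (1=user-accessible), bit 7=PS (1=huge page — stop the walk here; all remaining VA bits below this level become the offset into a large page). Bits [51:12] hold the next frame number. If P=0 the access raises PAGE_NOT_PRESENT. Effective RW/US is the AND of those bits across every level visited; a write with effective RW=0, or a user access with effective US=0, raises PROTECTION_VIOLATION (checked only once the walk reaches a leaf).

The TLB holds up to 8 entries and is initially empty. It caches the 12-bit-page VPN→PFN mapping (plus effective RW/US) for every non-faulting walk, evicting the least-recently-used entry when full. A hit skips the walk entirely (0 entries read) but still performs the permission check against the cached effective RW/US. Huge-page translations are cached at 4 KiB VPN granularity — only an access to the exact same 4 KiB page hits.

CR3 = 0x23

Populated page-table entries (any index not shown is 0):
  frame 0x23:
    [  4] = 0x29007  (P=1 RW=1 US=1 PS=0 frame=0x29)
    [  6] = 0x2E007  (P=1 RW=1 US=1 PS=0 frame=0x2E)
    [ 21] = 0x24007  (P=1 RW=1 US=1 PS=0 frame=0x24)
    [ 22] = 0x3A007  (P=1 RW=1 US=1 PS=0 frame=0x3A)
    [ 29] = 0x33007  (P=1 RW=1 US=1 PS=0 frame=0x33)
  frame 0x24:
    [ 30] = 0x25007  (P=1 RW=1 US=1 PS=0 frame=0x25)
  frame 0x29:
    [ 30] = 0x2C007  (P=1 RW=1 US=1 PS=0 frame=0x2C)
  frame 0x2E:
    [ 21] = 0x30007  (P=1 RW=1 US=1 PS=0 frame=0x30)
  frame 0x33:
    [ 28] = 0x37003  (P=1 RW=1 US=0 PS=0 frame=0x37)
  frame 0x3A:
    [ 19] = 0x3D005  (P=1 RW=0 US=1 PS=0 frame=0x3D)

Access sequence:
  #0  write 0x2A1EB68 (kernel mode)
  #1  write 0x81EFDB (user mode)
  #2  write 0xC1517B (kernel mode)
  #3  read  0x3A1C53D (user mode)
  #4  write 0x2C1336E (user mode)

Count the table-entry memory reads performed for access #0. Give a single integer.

Per-access translation:
#0 VA=0x2A1EB68 (w,kernel):
  [0] read 0x23 idx=21: raw=0x24007 flags P=1 W=1 U=1 S=0
  [1] read 0x24 idx=30: raw=0x25007 flags P=1 W=1 U=1 S=0
  ✓ 0x25B68  — 2 lookups
#1 VA=0x81EFDB (w,user):
  [0] read 0x23 idx=4: raw=0x29007 flags P=1 W=1 U=1 S=0
  [1] read 0x29 idx=30: raw=0x2C007 flags P=1 W=1 U=1 S=0
  ✓ 0x2CFDB  — 2 lookups
#2 VA=0xC1517B (w,kernel):
  [0] read 0x23 idx=6: raw=0x2E007 flags P=1 W=1 U=1 S=0
  [1] read 0x2E idx=21: raw=0x30007 flags P=1 W=1 U=1 S=0
  ✓ 0x3017B  — 2 lookups
#3 VA=0x3A1C53D (r,user):
  [0] read 0x23 idx=29: raw=0x33007 flags P=1 W=1 U=1 S=0
  [1] read 0x33 idx=28: raw=0x37003 flags P=1 W=1 U=0 S=0
  ✗ PROTECTION_VIOLATION  [2 reads]
#4 VA=0x2C1336E (w,user):
  [0] read 0x23 idx=22: raw=0x3A007 flags P=1 W=1 U=1 S=0
  [1] read 0x3A idx=19: raw=0x3D005 flags P=1 W=0 U=1 S=0
  ✗ PROTECTION_VIOLATION  [2 reads]

Entries read for #0: 2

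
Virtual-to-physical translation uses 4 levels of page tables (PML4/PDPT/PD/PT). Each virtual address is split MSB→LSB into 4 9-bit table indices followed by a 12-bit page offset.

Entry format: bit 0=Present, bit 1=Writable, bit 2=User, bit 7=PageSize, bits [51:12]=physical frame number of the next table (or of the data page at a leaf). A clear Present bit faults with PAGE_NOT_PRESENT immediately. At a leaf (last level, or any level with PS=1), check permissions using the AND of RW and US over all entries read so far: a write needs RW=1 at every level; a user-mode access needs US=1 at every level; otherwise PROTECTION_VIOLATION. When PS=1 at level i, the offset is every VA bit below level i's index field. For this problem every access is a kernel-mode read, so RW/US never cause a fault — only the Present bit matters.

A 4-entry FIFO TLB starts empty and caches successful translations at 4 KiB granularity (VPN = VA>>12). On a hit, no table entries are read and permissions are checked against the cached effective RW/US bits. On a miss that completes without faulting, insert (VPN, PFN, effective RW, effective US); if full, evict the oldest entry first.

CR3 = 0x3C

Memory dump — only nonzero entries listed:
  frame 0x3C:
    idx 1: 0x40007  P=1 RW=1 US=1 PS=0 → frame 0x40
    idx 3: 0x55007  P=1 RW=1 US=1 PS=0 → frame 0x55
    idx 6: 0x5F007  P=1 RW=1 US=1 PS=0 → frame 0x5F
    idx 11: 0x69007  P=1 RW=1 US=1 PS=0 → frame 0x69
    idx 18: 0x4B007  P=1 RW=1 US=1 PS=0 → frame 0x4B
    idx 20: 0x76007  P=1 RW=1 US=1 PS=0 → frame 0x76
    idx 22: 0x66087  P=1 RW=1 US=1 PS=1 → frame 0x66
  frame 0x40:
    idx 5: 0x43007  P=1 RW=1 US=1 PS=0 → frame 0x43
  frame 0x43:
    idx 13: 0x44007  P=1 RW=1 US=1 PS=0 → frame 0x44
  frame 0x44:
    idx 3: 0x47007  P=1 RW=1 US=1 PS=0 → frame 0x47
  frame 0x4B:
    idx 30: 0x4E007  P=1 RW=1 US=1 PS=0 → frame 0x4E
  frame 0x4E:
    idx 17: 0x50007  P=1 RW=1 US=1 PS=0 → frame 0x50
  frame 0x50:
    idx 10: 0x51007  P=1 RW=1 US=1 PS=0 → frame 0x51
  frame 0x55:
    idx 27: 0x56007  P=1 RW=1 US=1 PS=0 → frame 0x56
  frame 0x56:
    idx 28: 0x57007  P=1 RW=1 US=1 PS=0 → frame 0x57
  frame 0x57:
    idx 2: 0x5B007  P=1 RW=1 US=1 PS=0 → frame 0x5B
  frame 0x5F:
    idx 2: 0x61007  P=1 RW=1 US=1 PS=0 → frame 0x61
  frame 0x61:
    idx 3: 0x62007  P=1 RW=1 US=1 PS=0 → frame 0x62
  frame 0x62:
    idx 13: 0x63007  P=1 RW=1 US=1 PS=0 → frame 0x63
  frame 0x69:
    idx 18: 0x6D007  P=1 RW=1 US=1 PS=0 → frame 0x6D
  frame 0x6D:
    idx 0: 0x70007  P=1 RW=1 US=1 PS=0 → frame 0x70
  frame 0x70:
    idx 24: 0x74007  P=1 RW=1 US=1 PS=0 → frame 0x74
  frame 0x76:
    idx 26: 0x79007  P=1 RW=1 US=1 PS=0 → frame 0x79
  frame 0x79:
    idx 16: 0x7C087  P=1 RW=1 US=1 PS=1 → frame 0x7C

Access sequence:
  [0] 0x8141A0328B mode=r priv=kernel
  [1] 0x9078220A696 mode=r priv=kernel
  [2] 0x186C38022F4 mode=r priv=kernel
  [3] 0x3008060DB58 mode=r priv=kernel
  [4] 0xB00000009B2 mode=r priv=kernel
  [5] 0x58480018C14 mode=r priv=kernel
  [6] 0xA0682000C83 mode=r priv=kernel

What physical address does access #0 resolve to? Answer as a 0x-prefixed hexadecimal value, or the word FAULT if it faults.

Walk each access:
#0 VA=0x8141A0328B (r,kernel):
  lvl0: tbl 0x3C, slot 1 ⇒ 0x40007 (P1/RW1/US1/PS0)
  lvl1: tbl 0x40, slot 5 ⇒ 0x43007 (P1/RW1/US1/PS0)
  lvl2: tbl 0x43, slot 13 ⇒ 0x44007 (P1/RW1/US1/PS0)
  lvl3: tbl 0x44, slot 3 ⇒ 0x47007 (P1/RW1/US1/PS0)
  ✓ 0x4728B  — 4 lookups
#1 VA=0x9078220A696 (r,kernel):
  lvl0: tbl 0x3C, slot 18 ⇒ 0x4B007 (P1/RW1/US1/PS0)
  lvl1: tbl 0x4B, slot 30 ⇒ 0x4E007 (P1/RW1/US1/PS0)
  lvl2: tbl 0x4E, slot 17 ⇒ 0x50007 (P1/RW1/US1/PS0)
  lvl3: tbl 0x50, slot 10 ⇒ 0x51007 (P1/RW1/US1/PS0)
  ✓ 0x51696  — 4 lookups
#2 VA=0x186C38022F4 (r,kernel):
  lvl0: tbl 0x3C, slot 3 ⇒ 0x55007 (P1/RW1/US1/PS0)
  lvl1: tbl 0x55, slot 27 ⇒ 0x56007 (P1/RW1/US1/PS0)
  lvl2: tbl 0x56, slot 28 ⇒ 0x57007 (P1/RW1/US1/PS0)
  lvl3: tbl 0x57, slot 2 ⇒ 0x5B007 (P1/RW1/US1/PS0)
  ✓ 0x5B2F4  — 4 lookups
#3 VA=0x3008060DB58 (r,kernel):
  lvl0: tbl 0x3C, slot 6 ⇒ 0x5F007 (P1/RW1/US1/PS0)
  lvl1: tbl 0x5F, slot 2 ⇒ 0x61007 (P1/RW1/US1/PS0)
  lvl2: tbl 0x61, slot 3 ⇒ 0x62007 (P1/RW1/US1/PS0)
  lvl3: tbl 0x62, slot 13 ⇒ 0x63007 (P1/RW1/US1/PS0)
  ✓ 0x63B58  — 4 lookups
#4 VA=0xB00000009B2 (r,kernel):
  lvl0: tbl 0x3C, slot 22 ⇒ 0x66087 (P1/RW1/US1/PS1)
  ✓ 0x669B2 (huge @L0)  — 1 lookups
#5 VA=0x58480018C14 (r,kernel):
  lvl0: tbl 0x3C, slot 11 ⇒ 0x69007 (P1/RW1/US1/PS0)
  lvl1: tbl 0x69, slot 18 ⇒ 0x6D007 (P1/RW1/US1/PS0)
  lvl2: tbl 0x6D, slot 0 ⇒ 0x70007 (P1/RW1/US1/PS0)
  lvl3: tbl 0x70, slot 24 ⇒ 0x74007 (P1/RW1/US1/PS0)
  ✓ 0x74C14  — 4 lookups
#6 VA=0xA0682000C83 (r,kernel):
  lvl0: tbl 0x3C, slot 20 ⇒ 0x76007 (P1/RW1/US1/PS0)
  lvl1: tbl 0x76, slot 26 ⇒ 0x79007 (P1/RW1/US1/PS0)
  lvl2: tbl 0x79, slot 16 ⇒ 0x7C087 (P1/RW1/US1/PS1)
  ✓ 0x7CC83 (huge @L2)  — 3 lookups

Access #0 PA: 0x4728B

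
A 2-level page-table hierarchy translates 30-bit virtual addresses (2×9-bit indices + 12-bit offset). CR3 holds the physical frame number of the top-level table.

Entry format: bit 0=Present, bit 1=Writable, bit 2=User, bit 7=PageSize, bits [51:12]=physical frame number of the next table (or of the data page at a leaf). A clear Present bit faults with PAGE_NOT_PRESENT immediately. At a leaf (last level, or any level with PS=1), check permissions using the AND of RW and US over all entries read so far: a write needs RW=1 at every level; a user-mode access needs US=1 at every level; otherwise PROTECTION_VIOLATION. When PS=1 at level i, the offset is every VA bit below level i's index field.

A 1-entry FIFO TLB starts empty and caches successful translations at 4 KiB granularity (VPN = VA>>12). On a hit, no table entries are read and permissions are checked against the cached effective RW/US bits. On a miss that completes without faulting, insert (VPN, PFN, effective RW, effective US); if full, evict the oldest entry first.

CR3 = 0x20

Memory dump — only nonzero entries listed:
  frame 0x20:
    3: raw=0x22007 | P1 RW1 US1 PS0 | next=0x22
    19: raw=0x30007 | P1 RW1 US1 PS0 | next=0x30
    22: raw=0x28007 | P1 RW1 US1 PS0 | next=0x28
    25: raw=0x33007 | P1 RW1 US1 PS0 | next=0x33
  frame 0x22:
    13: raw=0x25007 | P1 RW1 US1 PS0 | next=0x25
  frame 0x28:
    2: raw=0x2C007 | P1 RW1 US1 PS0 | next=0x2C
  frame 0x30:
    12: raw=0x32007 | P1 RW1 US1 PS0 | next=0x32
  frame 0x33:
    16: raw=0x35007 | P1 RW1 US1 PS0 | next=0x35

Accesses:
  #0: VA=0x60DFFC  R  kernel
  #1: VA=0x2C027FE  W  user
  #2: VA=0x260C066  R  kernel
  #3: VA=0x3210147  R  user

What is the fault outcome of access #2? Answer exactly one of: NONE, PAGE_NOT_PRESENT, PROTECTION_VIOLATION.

Per-access translation:
#0 VA=0x60DFFC (r,kernel):
  L0: frame=0x20 idx=3 entry=0x22007 [P=1 RW=1 US=1 PS=0]
  L1: frame=0x22 idx=13 entry=0x25007 [P=1 RW=1 US=1 PS=0]
  → PA=0x25FFC  (2 entries read)
#1 VA=0x2C027FE (w,user):
  L0: frame=0x20 idx=22 entry=0x28007 [P=1 RW=1 US=1 PS=0]
  L1: frame=0x28 idx=2 entry=0x2C007 [P=1 RW=1 US=1 PS=0]
  → PA=0x2C7FE  (2 entries read)
#2 VA=0x260C066 (r,kernel):
  L0: frame=0x20 idx=19 entry=0x30007 [P=1 RW=1 US=1 PS=0]
  L1: frame=0x30 idx=12 entry=0x32007 [P=1 RW=1 US=1 PS=0]
  → PA=0x32066  (2 entries read)
#3 VA=0x3210147 (r,user):
  L0: frame=0x20 idx=25 entry=0x33007 [P=1 RW=1 US=1 PS=0]
  L1: frame=0x33 idx=16 entry=0x35007 [P=1 RW=1 US=1 PS=0]
  → PA=0x35147  (2 entries read)

Access #2 fault: NONE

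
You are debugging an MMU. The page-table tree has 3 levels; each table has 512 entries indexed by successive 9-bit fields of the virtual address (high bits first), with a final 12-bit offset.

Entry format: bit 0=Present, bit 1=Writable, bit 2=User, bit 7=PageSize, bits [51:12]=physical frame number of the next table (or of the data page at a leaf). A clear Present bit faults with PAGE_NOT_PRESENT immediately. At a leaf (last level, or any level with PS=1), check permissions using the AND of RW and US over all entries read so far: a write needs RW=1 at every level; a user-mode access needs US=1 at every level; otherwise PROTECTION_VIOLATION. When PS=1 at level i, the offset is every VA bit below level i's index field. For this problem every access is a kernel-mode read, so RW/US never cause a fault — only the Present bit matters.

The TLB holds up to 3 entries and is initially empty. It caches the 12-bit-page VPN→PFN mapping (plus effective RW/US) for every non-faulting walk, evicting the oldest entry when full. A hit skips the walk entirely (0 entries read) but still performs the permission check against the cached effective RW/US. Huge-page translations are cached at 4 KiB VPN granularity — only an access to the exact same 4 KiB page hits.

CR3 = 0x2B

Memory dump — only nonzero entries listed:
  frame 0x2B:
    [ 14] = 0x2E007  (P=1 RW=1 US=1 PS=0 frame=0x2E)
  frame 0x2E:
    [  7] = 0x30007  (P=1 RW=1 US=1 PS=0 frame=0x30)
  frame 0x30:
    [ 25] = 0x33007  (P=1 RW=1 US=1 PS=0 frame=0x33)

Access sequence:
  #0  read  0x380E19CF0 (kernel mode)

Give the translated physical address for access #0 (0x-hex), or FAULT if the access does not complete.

Walk each access:
#0 VA=0x380E19CF0 (r,kernel):
  lvl0: tbl 0x2B, slot 14 ⇒ 0x2E007 (P1/RW1/US1/PS0)
  lvl1: tbl 0x2E, slot 7 ⇒ 0x30007 (P1/RW1/US1/PS0)
  lvl2: tbl 0x30, slot 25 ⇒ 0x33007 (P1/RW1/US1/PS0)
  → PA=0x33CF0  (3 entries read)

Access #0 PA: 0x33CF0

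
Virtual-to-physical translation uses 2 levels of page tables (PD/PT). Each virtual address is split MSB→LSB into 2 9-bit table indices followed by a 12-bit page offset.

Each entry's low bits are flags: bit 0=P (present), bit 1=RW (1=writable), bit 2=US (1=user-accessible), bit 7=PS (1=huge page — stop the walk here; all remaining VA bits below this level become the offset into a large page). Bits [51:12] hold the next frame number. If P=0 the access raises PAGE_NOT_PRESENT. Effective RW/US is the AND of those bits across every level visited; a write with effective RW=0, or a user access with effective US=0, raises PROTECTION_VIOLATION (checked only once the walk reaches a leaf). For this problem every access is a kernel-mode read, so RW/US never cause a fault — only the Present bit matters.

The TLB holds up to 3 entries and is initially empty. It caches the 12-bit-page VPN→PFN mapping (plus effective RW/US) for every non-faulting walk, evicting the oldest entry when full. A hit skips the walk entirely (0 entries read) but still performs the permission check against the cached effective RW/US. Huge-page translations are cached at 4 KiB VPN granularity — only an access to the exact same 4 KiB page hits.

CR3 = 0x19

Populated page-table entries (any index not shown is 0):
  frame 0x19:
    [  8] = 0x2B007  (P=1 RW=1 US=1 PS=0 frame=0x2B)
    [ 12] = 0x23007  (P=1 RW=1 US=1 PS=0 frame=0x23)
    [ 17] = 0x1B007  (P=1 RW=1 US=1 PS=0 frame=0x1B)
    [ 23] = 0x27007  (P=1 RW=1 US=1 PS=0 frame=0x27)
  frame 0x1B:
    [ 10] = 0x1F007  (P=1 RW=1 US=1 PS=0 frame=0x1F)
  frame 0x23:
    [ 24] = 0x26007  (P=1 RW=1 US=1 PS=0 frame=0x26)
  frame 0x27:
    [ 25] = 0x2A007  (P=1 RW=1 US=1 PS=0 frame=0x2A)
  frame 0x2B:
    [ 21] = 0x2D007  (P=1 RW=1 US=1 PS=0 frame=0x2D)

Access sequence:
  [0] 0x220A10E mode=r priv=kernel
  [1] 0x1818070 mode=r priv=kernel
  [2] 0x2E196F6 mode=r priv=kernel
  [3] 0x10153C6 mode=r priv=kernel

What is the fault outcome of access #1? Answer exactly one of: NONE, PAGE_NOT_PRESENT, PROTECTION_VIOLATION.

Per-access translation:
#0 VA=0x220A10E (r,kernel):
  L0: frame=0x19 idx=17 entry=0x1B007 [P=1 RW=1 US=1 PS=0]
  L1: frame=0x1B idx=10 entry=0x1F007 [P=1 RW=1 US=1 PS=0]
  ✓ 0x1F10E  — 2 lookups
#1 VA=0x1818070 (r,kernel):
  L0: frame=0x19 idx=12 entry=0x23007 [P=1 RW=1 US=1 PS=0]
  L1: frame=0x23 idx=24 entry=0x26007 [P=1 RW=1 US=1 PS=0]
  ✓ 0x26070  — 2 lookups
#2 VA=0x2E196F6 (r,kernel):
  L0: frame=0x19 idx=23 entry=0x27007 [P=1 RW=1 US=1 PS=0]
  L1: frame=0x27 idx=25 entry=0x2A007 [P=1 RW=1 US=1 PS=0]
  ✓ 0x2A6F6  — 2 lookups
#3 VA=0x10153C6 (r,kernel):
  L0: frame=0x19 idx=8 entry=0x2B007 [P=1 RW=1 US=1 PS=0]
  L1: frame=0x2B idx=21 entry=0x2D007 [P=1 RW=1 US=1 PS=0]
  ✓ 0x2D3C6  — 2 lookups

Access #1 fault: NONE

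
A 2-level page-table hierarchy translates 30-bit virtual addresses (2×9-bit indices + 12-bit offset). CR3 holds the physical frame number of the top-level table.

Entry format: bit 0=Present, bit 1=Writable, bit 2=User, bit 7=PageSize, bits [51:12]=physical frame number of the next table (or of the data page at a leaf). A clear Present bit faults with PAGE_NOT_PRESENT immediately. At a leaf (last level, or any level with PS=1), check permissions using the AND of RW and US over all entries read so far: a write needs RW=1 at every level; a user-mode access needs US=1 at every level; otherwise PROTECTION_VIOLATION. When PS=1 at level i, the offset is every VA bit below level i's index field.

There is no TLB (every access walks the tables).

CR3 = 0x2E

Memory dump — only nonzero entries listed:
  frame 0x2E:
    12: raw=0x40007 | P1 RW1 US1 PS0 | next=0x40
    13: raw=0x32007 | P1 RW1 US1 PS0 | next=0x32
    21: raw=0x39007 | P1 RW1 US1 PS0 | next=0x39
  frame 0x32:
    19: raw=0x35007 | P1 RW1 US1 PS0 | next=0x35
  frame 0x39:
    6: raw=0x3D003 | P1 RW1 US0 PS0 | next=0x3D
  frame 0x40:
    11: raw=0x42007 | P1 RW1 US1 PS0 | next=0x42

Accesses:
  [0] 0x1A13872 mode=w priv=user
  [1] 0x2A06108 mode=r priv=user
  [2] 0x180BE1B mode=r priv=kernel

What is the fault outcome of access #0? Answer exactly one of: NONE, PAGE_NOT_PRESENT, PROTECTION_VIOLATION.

Walk each access:
#0 VA=0x1A13872 (w,user):
  L0: frame=0x2E idx=13 entry=0x32007 [P=1 RW=1 US=1 PS=0]
  L1: frame=0x32 idx=19 entry=0x35007 [P=1 RW=1 US=1 PS=0]
  ⇒ phys 0x35872  [2 reads]
#1 VA=0x2A06108 (r,user):
  L0: frame=0x2E idx=21 entry=0x39007 [P=1 RW=1 US=1 PS=0]
  L1: frame=0x39 idx=6 entry=0x3D003 [P=1 RW=1 US=0 PS=0]
  ✗ PROTECTION_VIOLATION  [2 reads]
#2 VA=0x180BE1B (r,kernel):
  L0: frame=0x2E idx=12 entry=0x40007 [P=1 RW=1 US=1 PS=0]
  L1: frame=0x40 idx=11 entry=0x42007 [P=1 RW=1 US=1 PS=0]
  ⇒ phys 0x42E1B  [2 reads]

Access #0 fault: NONE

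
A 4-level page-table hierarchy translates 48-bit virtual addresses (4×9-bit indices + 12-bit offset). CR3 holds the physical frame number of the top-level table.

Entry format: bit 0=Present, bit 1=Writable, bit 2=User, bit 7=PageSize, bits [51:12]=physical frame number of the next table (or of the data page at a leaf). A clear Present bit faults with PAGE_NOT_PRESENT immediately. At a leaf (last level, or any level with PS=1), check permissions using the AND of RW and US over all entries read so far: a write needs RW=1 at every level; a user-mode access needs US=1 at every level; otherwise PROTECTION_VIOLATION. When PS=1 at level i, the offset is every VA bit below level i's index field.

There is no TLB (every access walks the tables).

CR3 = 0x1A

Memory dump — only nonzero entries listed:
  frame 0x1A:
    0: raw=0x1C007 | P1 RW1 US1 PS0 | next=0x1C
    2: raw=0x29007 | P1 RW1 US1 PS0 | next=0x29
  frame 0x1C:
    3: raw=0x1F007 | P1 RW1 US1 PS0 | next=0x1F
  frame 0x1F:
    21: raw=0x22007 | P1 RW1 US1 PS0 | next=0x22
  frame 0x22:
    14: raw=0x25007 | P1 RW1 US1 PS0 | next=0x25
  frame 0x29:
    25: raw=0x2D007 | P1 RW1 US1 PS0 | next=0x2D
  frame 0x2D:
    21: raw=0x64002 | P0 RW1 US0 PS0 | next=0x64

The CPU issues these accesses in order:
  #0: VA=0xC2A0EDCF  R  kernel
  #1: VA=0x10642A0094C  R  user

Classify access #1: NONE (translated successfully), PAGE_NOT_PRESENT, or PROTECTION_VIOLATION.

Walk each access:
#0 VA=0xC2A0EDCF (r,kernel):
  [0] read 0x1A idx=0: raw=0x1C007 flags P=1 W=1 U=1 S=0
  [1] read 0x1C idx=3: raw=0x1F007 flags P=1 W=1 U=1 S=0
  [2] read 0x1F idx=21: raw=0x22007 flags P=1 W=1 U=1 S=0
  [3] read 0x22 idx=14: raw=0x25007 flags P=1 W=1 U=1 S=0
  ⇒ phys 0x25DCF  [4 reads]
#1 VA=0x10642A0094C (r,user):
  [0] read 0x1A idx=2: raw=0x29007 flags P=1 W=1 U=1 S=0
  [1] read 0x29 idx=25: raw=0x2D007 flags P=1 W=1 U=1 S=0
  [2] read 0x2D idx=21: raw=0x64002 flags P=0 W=1 U=0 S=0
  → PAGE_NOT_PRESENT  (3 entries read)

Access #1 fault: PAGE_NOT_PRESENT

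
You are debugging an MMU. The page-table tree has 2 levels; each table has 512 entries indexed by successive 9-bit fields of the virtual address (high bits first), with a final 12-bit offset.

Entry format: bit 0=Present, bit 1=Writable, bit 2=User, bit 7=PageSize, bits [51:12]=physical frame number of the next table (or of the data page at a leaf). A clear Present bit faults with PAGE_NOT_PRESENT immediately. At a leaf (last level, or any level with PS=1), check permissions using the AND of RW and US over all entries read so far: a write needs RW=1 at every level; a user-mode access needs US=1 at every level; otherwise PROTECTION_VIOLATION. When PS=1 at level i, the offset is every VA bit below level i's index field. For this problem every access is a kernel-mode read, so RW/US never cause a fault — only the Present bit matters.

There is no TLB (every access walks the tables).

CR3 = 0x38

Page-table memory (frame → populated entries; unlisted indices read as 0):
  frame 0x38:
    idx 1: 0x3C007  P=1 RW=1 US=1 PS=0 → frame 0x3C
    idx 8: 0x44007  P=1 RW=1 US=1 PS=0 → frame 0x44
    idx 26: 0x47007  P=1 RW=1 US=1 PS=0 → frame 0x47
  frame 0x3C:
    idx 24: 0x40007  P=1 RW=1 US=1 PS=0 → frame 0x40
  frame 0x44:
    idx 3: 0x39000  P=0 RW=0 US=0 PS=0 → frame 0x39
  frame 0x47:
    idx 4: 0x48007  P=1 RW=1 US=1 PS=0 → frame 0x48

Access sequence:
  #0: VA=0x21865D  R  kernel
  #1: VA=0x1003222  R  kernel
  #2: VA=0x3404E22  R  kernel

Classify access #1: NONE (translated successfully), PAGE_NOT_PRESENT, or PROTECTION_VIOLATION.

Per-access translation:
#0 VA=0x21865D (r,kernel):
  L0: frame=0x38 idx=1 entry=0x3C007 [P=1 RW=1 US=1 PS=0]
  L1: frame=0x3C idx=24 entry=0x40007 [P=1 RW=1 US=1 PS=0]
  ✓ 0x4065D  — 2 lookups
#1 VA=0x1003222 (r,kernel):
  L0: frame=0x38 idx=8 entry=0x44007 [P=1 RW=1 US=1 PS=0]
  L1: frame=0x44 idx=3 entry=0x39000 [P=0 RW=0 US=0 PS=0]
  → PAGE_NOT_PRESENT  (2 entries read)
#2 VA=0x3404E22 (r,kernel):
  L0: frame=0x38 idx=26 entry=0x47007 [P=1 RW=1 US=1 PS=0]
  L1: frame=0x47 idx=4 entry=0x48007 [P=1 RW=1 US=1 PS=0]
  ✓ 0x48E22  — 2 lookups

Access #1 fault: PAGE_NOT_PRESENT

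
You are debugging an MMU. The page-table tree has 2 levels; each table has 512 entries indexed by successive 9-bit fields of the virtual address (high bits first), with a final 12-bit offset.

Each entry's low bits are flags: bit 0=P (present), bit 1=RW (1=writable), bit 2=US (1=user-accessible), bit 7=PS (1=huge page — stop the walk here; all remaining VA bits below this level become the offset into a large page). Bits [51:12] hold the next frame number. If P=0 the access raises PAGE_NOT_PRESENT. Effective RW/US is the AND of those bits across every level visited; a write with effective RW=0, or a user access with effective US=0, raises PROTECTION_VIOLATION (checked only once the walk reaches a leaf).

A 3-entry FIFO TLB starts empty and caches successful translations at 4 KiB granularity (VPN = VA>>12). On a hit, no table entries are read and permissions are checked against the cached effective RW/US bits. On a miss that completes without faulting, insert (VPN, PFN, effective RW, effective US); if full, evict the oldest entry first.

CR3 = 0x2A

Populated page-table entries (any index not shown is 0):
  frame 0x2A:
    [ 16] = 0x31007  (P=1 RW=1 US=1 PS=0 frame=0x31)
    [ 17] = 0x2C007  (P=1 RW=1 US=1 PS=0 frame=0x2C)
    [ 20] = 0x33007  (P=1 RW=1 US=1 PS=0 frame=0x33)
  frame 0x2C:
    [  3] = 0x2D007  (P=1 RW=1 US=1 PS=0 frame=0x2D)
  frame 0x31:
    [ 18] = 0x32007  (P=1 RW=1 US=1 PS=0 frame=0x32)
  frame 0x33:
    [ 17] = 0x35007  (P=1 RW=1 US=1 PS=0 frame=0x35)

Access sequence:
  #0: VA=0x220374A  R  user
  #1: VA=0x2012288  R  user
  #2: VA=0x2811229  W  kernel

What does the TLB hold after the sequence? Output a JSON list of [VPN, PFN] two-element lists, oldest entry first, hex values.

Per-access translation:
#0 VA=0x220374A (r,user):
  L0: frame=0x2A idx=17 entry=0x2C007 [P=1 RW=1 US=1 PS=0]
  L1: frame=0x2C idx=3 entry=0x2D007 [P=1 RW=1 US=1 PS=0]
  ✓ 0x2D74A  — 2 lookups
#1 VA=0x2012288 (r,user):
  L0: frame=0x2A idx=16 entry=0x31007 [P=1 RW=1 US=1 PS=0]
  L1: frame=0x31 idx=18 entry=0x32007 [P=1 RW=1 US=1 PS=0]
  ✓ 0x32288  — 2 lookups
#2 VA=0x2811229 (w,kernel):
  L0: frame=0x2A idx=20 entry=0x33007 [P=1 RW=1 US=1 PS=0]
  L1: frame=0x33 idx=17 entry=0x35007 [P=1 RW=1 US=1 PS=0]
  ✓ 0x35229  — 2 lookups

TLB: [["0x2203", "0x2D"], ["0x2012", "0x32"], ["0x2811", "0x35"]]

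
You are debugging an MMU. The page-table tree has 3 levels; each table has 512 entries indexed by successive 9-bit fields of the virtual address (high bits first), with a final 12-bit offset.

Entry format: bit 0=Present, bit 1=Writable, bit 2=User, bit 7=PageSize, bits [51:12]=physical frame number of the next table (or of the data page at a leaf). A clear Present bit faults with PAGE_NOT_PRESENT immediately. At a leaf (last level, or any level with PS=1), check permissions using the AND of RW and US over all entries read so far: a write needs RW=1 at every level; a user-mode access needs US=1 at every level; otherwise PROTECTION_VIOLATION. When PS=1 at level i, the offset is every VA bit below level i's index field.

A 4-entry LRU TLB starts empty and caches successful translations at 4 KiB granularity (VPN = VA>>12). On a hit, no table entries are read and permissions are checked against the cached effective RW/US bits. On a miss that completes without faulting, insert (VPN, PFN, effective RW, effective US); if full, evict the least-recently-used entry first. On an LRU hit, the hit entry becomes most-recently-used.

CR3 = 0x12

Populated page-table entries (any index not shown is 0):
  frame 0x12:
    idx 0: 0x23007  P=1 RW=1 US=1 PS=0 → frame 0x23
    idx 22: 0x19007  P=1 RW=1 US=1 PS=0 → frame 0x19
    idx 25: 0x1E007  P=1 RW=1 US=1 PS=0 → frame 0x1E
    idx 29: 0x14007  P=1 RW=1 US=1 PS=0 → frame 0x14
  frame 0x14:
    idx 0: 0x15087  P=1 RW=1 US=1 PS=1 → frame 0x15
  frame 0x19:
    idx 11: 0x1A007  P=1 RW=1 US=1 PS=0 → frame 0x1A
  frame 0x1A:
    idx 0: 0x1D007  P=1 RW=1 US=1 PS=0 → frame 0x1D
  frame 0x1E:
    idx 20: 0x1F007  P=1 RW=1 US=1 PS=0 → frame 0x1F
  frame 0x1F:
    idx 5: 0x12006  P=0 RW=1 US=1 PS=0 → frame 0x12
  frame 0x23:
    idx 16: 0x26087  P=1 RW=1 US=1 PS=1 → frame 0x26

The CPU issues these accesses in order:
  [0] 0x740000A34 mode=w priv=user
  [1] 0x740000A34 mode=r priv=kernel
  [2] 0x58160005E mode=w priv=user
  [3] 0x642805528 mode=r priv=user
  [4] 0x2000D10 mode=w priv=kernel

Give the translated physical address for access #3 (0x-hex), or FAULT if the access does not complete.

Walk each access:
#0 VA=0x740000A34 (w,user):
  [0] read 0x12 idx=29: raw=0x14007 flags P=1 W=1 U=1 S=0
  [1] read 0x14 idx=0: raw=0x15087 flags P=1 W=1 U=1 S=1
  → PA=0x15A34 (huge @L1)  (2 entries read)
#1 VA=0x740000A34 (r,kernel):
  TLB hit vpn=0x740000 → PA=0x15A34
#2 VA=0x58160005E (w,user):
  [0] read 0x12 idx=22: raw=0x19007 flags P=1 W=1 U=1 S=0
  [1] read 0x19 idx=11: raw=0x1A007 flags P=1 W=1 U=1 S=0
  [2] read 0x1A idx=0: raw=0x1D007 flags P=1 W=1 U=1 S=0
  → PA=0x1D05E  (3 entries read)
#3 VA=0x642805528 (r,user):
  [0] read 0x12 idx=25: raw=0x1E007 flags P=1 W=1 U=1 S=0
  [1] read 0x1E idx=20: raw=0x1F007 flags P=1 W=1 U=1 S=0
  [2] read 0x1F idx=5: raw=0x12006 flags P=0 W=1 U=1 S=0
  ⇒ fault: PAGE_NOT_PRESENT  — 3 lookups
#4 VA=0x2000D10 (w,kernel):
  [0] read 0x12 idx=0: raw=0x23007 flags P=1 W=1 U=1 S=0
  [1] read 0x23 idx=16: raw=0x26087 flags P=1 W=1 U=1 S=1
  → PA=0x26D10 (huge @L1)  (2 entries read)

Access #3 PA: FAULT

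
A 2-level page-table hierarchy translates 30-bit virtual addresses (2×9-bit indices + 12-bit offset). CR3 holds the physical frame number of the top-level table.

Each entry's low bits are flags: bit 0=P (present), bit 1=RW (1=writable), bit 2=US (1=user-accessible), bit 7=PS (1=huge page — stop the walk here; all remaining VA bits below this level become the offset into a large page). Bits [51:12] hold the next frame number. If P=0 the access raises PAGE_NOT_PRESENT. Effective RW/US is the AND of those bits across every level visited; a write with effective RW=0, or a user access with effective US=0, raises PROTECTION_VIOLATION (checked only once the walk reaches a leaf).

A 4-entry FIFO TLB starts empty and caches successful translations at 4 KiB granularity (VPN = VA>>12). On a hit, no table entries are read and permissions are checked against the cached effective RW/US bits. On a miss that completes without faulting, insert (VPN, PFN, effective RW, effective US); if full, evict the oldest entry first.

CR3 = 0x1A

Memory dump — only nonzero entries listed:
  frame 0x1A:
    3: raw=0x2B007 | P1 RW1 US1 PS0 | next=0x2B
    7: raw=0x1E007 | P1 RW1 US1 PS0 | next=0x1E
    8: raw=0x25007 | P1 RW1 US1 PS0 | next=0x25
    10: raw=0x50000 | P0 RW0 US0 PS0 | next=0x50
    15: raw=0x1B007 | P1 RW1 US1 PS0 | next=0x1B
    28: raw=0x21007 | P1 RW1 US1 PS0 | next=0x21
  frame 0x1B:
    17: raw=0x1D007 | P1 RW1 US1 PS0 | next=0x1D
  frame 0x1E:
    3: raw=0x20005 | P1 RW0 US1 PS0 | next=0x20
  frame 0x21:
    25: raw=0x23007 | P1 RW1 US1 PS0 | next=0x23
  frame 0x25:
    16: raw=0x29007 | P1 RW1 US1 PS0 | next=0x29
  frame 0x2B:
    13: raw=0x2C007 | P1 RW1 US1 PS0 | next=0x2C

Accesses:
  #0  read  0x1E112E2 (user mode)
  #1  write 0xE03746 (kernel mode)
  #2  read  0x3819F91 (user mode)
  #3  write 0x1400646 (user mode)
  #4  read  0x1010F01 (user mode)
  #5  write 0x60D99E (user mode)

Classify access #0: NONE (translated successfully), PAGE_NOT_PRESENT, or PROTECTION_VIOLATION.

Walk each access:
#0 VA=0x1E112E2 (r,user):
  L0: frame=0x1A idx=15 entry=0x1B007 [P=1 RW=1 US=1 PS=0]
  L1: frame=0x1B idx=17 entry=0x1D007 [P=1 RW=1 US=1 PS=0]
  ✓ 0x1D2E2  — 2 lookups
#1 VA=0xE03746 (w,kernel):
  L0: frame=0x1A idx=7 entry=0x1E007 [P=1 RW=1 US=1 PS=0]
  L1: frame=0x1E idx=3 entry=0x20005 [P=1 RW=0 US=1 PS=0]
  ✗ PROTECTION_VIOLATION  [2 reads]
#2 VA=0x3819F91 (r,user):
  L0: frame=0x1A idx=28 entry=0x21007 [P=1 RW=1 US=1 PS=0]
  L1: frame=0x21 idx=25 entry=0x23007 [P=1 RW=1 US=1 PS=0]
  ✓ 0x23F91  — 2 lookups
#3 VA=0x1400646 (w,user):
  L0: frame=0x1A idx=10 entry=0x50000 [P=0 RW=0 US=0 PS=0]
  ✗ PAGE_NOT_PRESENT  [1 reads]
#4 VA=0x1010F01 (r,user):
  L0: frame=0x1A idx=8 entry=0x25007 [P=1 RW=1 US=1 PS=0]
  L1: frame=0x25 idx=16 entry=0x29007 [P=1 RW=1 US=1 PS=0]
  ✓ 0x29F01  — 2 lookups
#5 VA=0x60D99E (w,user):
  L0: frame=0x1A idx=3 entry=0x2B007 [P=1 RW=1 US=1 PS=0]
  L1: frame=0x2B idx=13 entry=0x2C007 [P=1 RW=1 US=1 PS=0]
  ✓ 0x2C99E  — 2 lookups

Access #0 fault: NONE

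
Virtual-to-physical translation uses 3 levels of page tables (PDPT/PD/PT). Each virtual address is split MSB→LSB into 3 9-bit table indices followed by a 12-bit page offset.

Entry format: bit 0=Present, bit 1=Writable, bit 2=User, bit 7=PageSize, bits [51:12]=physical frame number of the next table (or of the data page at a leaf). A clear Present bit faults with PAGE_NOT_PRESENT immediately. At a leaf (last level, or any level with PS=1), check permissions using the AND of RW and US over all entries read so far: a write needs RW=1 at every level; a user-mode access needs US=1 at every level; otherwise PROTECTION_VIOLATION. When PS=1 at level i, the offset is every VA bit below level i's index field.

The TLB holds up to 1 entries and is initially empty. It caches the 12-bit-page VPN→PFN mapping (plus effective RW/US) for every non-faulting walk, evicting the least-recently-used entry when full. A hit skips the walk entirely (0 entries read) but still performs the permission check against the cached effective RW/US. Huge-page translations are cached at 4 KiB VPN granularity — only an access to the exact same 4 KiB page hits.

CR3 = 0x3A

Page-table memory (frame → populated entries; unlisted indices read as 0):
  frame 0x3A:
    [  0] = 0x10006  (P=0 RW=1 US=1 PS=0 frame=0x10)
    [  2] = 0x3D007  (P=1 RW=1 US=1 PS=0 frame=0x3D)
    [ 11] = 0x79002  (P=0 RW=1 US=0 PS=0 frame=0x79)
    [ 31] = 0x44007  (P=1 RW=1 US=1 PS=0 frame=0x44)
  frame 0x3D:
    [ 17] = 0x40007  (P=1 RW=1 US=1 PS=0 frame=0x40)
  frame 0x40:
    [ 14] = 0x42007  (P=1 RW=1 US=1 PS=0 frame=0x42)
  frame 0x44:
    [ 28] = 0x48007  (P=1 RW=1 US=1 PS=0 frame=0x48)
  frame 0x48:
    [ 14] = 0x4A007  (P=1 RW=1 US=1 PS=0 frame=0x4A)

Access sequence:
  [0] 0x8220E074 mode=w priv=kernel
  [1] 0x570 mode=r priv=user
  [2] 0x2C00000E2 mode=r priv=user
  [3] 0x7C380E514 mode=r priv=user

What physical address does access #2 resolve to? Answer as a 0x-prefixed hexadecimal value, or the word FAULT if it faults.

Trace:
#0 VA=0x8220E074 (w,kernel):
  lvl0: tbl 0x3A, slot 2 ⇒ 0x3D007 (P1/RW1/US1/PS0)
  lvl1: tbl 0x3D, slot 17 ⇒ 0x40007 (P1/RW1/US1/PS0)
  lvl2: tbl 0x40, slot 14 ⇒ 0x42007 (P1/RW1/US1/PS0)
  → PA=0x42074  (3 entries read)
#1 VA=0x570 (r,user):
  lvl0: tbl 0x3A, slot 0 ⇒ 0x10006 (P0/RW1/US1/PS0)
  ⇒ fault: PAGE_NOT_PRESENT  — 1 lookups
#2 VA=0x2C00000E2 (r,user):
  lvl0: tbl 0x3A, slot 11 ⇒ 0x79002 (P0/RW1/US0/PS0)
  ⇒ fault: PAGE_NOT_PRESENT  — 1 lookups
#3 VA=0x7C380E514 (r,user):
  lvl0: tbl 0x3A, slot 31 ⇒ 0x44007 (P1/RW1/US1/PS0)
  lvl1: tbl 0x44, slot 28 ⇒ 0x48007 (P1/RW1/US1/PS0)
  lvl2: tbl 0x48, slot 14 ⇒ 0x4A007 (P1/RW1/US1/PS0)
  → PA=0x4A514  (3 entries read)

Access #2 PA: FAULT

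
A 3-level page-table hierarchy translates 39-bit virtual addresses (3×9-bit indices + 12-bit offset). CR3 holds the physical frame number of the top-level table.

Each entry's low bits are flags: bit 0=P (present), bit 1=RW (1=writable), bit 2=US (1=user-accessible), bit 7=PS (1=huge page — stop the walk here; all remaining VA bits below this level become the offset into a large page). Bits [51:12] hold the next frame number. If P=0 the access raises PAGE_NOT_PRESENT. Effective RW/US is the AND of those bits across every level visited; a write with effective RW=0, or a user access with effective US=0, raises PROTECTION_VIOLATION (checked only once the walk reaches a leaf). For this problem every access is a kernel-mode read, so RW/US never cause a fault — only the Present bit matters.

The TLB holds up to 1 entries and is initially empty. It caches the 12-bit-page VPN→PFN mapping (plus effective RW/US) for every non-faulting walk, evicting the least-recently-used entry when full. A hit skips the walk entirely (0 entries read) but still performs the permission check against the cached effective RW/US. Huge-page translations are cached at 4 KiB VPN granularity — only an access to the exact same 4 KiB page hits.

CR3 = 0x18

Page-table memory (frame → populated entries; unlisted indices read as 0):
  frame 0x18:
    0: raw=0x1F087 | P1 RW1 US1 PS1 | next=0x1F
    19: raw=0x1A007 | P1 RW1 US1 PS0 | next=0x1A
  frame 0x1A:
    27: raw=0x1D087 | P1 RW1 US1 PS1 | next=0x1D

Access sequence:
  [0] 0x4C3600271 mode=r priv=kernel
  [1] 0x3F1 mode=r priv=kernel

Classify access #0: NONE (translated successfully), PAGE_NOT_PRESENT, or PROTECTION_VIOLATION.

Walk each access:
#0 VA=0x4C3600271 (r,kernel):
  lvl0: tbl 0x18, slot 19 ⇒ 0x1A007 (P1/RW1/US1/PS0)
  lvl1: tbl 0x1A, slot 27 ⇒ 0x1D087 (P1/RW1/US1/PS1)
  ✓ 0x1D271 (huge @L1)  — 2 lookups
#1 VA=0x3F1 (r,kernel):
  lvl0: tbl 0x18, slot 0 ⇒ 0x1F087 (P1/RW1/US1/PS1)
  ✓ 0x1F3F1 (huge @L0)  — 1 lookups

Access #0 fault: NONE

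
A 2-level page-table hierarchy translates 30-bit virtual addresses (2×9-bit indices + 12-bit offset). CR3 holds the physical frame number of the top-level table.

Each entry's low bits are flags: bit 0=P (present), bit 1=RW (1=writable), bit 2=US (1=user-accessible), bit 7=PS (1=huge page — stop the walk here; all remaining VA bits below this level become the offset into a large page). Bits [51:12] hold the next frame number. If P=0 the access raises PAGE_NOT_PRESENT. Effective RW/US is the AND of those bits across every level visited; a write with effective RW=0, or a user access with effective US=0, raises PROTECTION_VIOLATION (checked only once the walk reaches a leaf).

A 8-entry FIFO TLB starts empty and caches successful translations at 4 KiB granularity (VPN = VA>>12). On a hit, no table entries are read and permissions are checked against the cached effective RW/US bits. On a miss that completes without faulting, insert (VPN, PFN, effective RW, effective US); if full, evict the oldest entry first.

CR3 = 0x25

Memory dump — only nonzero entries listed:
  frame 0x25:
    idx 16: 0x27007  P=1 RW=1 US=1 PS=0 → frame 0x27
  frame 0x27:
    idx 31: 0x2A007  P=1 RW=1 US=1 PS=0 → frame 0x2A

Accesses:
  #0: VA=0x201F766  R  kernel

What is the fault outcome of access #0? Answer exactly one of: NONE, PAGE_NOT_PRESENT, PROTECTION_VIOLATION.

Per-access translation:
#0 VA=0x201F766 (r,kernel):
  lvl0: tbl 0x25, slot 16 ⇒ 0x27007 (P1/RW1/US1/PS0)
  lvl1: tbl 0x27, slot 31 ⇒ 0x2A007 (P1/RW1/US1/PS0)
  ✓ 0x2A766  — 2 lookups

Access #0 fault: NONE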